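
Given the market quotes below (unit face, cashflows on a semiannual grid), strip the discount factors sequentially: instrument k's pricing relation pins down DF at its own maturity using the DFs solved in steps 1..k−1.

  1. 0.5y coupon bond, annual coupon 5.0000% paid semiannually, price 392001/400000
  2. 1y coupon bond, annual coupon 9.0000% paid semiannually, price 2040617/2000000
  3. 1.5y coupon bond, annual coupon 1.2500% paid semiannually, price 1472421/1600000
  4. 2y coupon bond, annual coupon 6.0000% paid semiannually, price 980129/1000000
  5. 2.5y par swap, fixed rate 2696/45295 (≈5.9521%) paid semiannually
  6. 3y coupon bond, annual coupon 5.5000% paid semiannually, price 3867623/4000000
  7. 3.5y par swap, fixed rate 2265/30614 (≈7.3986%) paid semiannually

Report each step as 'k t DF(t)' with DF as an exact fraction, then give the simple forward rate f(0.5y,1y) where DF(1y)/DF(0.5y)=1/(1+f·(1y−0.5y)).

1 1/2 9561/10000
2 1 1169/1250
3 3/2 2257/2500
4 2 4351/5000
5 5/2 2163/2500
6 3 4099/5000
7 7/2 1547/2000
f(0.5y,1y) = ((9561/10000)/(1169/1250) − 1)/(1/2) = 209/4676 ≈ 4.4696%

step 1 [0.5y] bond c/2=1/40: DF=(392001/400000 − 1/40·(0))/(1+1/40) = 9561/10000 ≈ 0.956100
step 2 [1y] bond c/2=9/200: DF=(2040617/2000000 − 9/200·(0.956100))/(1+9/200) = 1169/1250 ≈ 0.935200
step 3 [1.5y] bond c/2=1/160: DF=(1472421/1600000 − 1/160·(0.956100+0.935200))/(1+1/160) = 2257/2500 ≈ 0.902800
step 4 [2y] bond c/2=3/100: DF=(980129/1000000 − 3/100·(0.956100+0.935200+0.902800))/(1+3/100) = 4351/5000 ≈ 0.870200
step 5 [2.5y] swap r/2=1348/45295: DF=(1 − 1348/45295·(0.956100+0.935200+0.902800+0.870200))/(1+1348/45295) = 2163/2500 ≈ 0.865200
step 6 [3y] bond c/2=11/400: DF=(3867623/4000000 − 11/400·(0.956100+0.935200+0.902800+0.870200+0.865200))/(1+11/400) = 4099/5000 ≈ 0.819800
step 7 [3.5y] swap r/2=2265/61228: DF=(1 − 2265/61228·(0.956100+0.935200+0.902800+0.870200+0.865200+0.819800))/(1+2265/61228) = 1547/2000 ≈ 0.773500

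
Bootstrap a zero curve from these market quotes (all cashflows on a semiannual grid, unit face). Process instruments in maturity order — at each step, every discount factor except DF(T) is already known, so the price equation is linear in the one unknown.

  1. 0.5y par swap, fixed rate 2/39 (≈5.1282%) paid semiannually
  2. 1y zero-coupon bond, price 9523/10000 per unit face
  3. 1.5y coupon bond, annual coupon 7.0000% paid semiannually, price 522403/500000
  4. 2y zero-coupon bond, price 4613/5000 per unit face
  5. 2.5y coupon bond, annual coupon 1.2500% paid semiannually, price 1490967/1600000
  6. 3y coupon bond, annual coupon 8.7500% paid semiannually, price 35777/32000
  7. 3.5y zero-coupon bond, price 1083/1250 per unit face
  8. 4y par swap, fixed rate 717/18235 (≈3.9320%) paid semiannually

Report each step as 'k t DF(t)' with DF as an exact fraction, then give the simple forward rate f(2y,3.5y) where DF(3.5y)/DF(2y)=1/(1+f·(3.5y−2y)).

1 1/2 39/40
2 1 9523/10000
3 3/2 9443/10000
4 2 4613/5000
5 5/2 361/400
6 3 8743/10000
7 7/2 1083/1250
8 4 4283/5000
f(2y,3.5y) = ((4613/5000)/(1083/1250) − 1)/(3/2) = 281/6498 ≈ 4.3244%

step 1 [0.5y] swap r/2=1/39: DF=(1 − 1/39·(0))/(1+1/39) = 39/40 ≈ 0.975000
step 2 [1y] zero: DF = P = 9523/10000 ≈ 0.952300
step 3 [1.5y] bond c/2=7/200: DF=(522403/500000 − 7/200·(0.975000+0.952300))/(1+7/200) = 9443/10000 ≈ 0.944300
step 4 [2y] zero: DF = P = 4613/5000 ≈ 0.922600
step 5 [2.5y] bond c/2=1/160: DF=(1490967/1600000 − 1/160·(0.975000+0.952300+0.944300+0.922600))/(1+1/160) = 361/400 ≈ 0.902500
step 6 [3y] bond c/2=7/160: DF=(35777/32000 − 7/160·(0.975000+0.952300+0.944300+0.922600+0.902500))/(1+7/160) = 8743/10000 ≈ 0.874300
step 7 [3.5y] zero: DF = P = 1083/1250 ≈ 0.866400
step 8 [4y] swap r/2=717/36470: DF=(1 − 717/36470·(0.975000+0.952300+0.944300+0.922600+0.902500+0.874300+0.866400))/(1+717/36470) = 4283/5000 ≈ 0.856600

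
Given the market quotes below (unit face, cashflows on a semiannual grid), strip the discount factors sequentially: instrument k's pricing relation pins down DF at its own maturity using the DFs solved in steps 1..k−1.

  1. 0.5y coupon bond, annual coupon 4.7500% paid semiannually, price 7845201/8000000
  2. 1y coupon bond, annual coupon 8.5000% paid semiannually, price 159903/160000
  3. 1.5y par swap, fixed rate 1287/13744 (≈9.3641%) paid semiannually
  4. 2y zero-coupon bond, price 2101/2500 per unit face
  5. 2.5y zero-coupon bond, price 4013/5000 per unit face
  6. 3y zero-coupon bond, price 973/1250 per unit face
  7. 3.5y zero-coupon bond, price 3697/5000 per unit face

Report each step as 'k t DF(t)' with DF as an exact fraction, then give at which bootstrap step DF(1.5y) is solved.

step 1 [0.5y] bond c/2=19/800: DF=(7845201/8000000 − 19/800·(0))/(1+19/800) = 9579/10000 ≈ 0.957900
step 2 [1y] bond c/2=17/400: DF=(159903/160000 − 17/400·(0.957900))/(1+17/400) = 2299/2500 ≈ 0.919600
step 3 [1.5y] swap r/2=1287/27488: DF=(1 − 1287/27488·(0.957900+0.919600))/(1+1287/27488) = 8713/10000 ≈ 0.871300
step 4 [2y] zero: DF = P = 2101/2500 ≈ 0.840400
step 5 [2.5y] zero: DF = P = 4013/5000 ≈ 0.802600
step 6 [3y] zero: DF = P = 973/1250 ≈ 0.778400
step 7 [3.5y] zero: DF = P = 3697/5000 ≈ 0.739400

1 1/2 9579/10000
2 1 2299/2500
3 3/2 8713/10000
4 2 2101/2500
5 5/2 4013/5000
6 3 973/1250
7 7/2 3697/5000
DF(1.5y) is solved at step 3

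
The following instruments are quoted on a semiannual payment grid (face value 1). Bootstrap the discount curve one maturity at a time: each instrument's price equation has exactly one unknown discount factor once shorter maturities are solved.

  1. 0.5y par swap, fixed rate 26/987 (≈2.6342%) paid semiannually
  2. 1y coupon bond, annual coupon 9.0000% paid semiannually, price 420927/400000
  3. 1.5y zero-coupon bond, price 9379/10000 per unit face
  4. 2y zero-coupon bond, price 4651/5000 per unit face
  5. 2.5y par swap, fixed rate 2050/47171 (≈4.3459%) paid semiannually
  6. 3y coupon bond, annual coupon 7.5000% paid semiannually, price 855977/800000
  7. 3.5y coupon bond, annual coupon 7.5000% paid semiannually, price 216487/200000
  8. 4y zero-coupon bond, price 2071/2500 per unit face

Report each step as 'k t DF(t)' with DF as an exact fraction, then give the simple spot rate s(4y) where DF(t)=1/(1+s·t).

step 1 [0.5y] swap r/2=13/987: DF=(1 − 13/987·(0))/(1+13/987) = 987/1000 ≈ 0.987000
step 2 [1y] bond c/2=9/200: DF=(420927/400000 − 9/200·(0.987000))/(1+9/200) = 1929/2000 ≈ 0.964500
step 3 [1.5y] zero: DF = P = 9379/10000 ≈ 0.937900
step 4 [2y] zero: DF = P = 4651/5000 ≈ 0.930200
step 5 [2.5y] swap r/2=1025/47171: DF=(1 − 1025/47171·(0.987000+0.964500+0.937900+0.930200))/(1+1025/47171) = 359/400 ≈ 0.897500
step 6 [3y] bond c/2=3/80: DF=(855977/800000 − 3/80·(0.987000+0.964500+0.937900+0.930200+0.897500))/(1+3/80) = 538/625 ≈ 0.860800
step 7 [3.5y] bond c/2=3/80: DF=(216487/200000 − 3/80·(0.987000+0.964500+0.937900+0.930200+0.897500+0.860800))/(1+3/80) = 8417/10000 ≈ 0.841700
step 8 [4y] zero: DF = P = 2071/2500 ≈ 0.828400

1 1/2 987/1000
2 1 1929/2000
3 3/2 9379/10000
4 2 4651/5000
5 5/2 359/400
6 3 538/625
7 7/2 8417/10000
8 4 2071/2500
s(4y) = (1/(2071/2500) − 1)/(4) = 429/8284 ≈ 5.1787%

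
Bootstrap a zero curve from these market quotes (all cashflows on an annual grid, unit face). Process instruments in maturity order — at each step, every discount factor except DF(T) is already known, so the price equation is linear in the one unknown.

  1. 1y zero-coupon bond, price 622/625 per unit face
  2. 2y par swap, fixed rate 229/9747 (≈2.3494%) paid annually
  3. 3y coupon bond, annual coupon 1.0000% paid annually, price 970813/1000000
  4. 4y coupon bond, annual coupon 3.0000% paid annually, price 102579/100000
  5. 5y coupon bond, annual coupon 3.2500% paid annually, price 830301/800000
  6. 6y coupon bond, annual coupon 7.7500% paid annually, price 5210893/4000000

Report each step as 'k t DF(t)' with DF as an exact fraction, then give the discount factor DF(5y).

1 1 622/625
2 2 4771/5000
3 3 9419/10000
4 4 9117/10000
5 5 1771/2000
6 6 4359/5000
DF(5y) = 1771/2000 ≈ 0.885500

step 1 [1y] zero: DF = P = 622/625 ≈ 0.995200
step 2 [2y] swap r/1=229/9747: DF=(1 − 229/9747·(0.995200))/(1+229/9747) = 4771/5000 ≈ 0.954200
step 3 [3y] bond c/1=1/100: DF=(970813/1000000 − 1/100·(0.995200+0.954200))/(1+1/100) = 9419/10000 ≈ 0.941900
step 4 [4y] bond c/1=3/100: DF=(102579/100000 − 3/100·(0.995200+0.954200+0.941900))/(1+3/100) = 9117/10000 ≈ 0.911700
step 5 [5y] bond c/1=13/400: DF=(830301/800000 − 13/400·(0.995200+0.954200+0.941900+0.911700))/(1+13/400) = 1771/2000 ≈ 0.885500
step 6 [6y] bond c/1=31/400: DF=(5210893/4000000 − 31/400·(0.995200+0.954200+0.941900+0.911700+0.885500))/(1+31/400) = 4359/5000 ≈ 0.871800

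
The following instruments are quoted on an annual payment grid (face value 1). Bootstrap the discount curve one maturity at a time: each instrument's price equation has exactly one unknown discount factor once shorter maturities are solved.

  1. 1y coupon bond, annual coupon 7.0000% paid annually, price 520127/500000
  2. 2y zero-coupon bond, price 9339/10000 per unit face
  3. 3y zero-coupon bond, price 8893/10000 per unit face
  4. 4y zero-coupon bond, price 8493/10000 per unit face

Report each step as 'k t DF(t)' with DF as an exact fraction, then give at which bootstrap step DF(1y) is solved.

step 1 [1y] bond c/1=7/100: DF=(520127/500000 − 7/100·(0))/(1+7/100) = 4861/5000 ≈ 0.972200
step 2 [2y] zero: DF = P = 9339/10000 ≈ 0.933900
step 3 [3y] zero: DF = P = 8893/10000 ≈ 0.889300
step 4 [4y] zero: DF = P = 8493/10000 ≈ 0.849300

1 1 4861/5000
2 2 9339/10000
3 3 8893/10000
4 4 8493/10000
DF(1y) is solved at step 1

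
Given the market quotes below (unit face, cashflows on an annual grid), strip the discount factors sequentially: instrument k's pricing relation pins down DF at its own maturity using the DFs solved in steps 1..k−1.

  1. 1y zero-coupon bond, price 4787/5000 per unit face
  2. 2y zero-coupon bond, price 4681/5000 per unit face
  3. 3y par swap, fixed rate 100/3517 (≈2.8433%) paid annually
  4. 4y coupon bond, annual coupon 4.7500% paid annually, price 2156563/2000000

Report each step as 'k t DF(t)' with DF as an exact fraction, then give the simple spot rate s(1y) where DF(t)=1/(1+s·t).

1 1 4787/5000
2 2 4681/5000
3 3 23/25
4 4 4509/5000
s(1y) = (1/(4787/5000) − 1)/(1) = 213/4787 ≈ 4.4496%

step 1 [1y] zero: DF = P = 4787/5000 ≈ 0.957400
step 2 [2y] zero: DF = P = 4681/5000 ≈ 0.936200
step 3 [3y] swap r/1=100/3517: DF=(1 − 100/3517·(0.957400+0.936200))/(1+100/3517) = 23/25 ≈ 0.920000
step 4 [4y] bond c/1=19/400: DF=(2156563/2000000 − 19/400·(0.957400+0.936200+0.920000))/(1+19/400) = 4509/5000 ≈ 0.901800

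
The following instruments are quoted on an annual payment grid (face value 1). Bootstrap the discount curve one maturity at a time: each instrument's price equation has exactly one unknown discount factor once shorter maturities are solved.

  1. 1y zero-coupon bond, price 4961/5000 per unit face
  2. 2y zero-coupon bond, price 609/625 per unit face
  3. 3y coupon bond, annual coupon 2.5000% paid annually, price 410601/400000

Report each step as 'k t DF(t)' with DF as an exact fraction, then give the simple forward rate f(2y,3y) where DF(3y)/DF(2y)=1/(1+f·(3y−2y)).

step 1 [1y] zero: DF = P = 4961/5000 ≈ 0.992200
step 2 [2y] zero: DF = P = 609/625 ≈ 0.974400
step 3 [3y] bond c/1=1/40: DF=(410601/400000 − 1/40·(0.992200+0.974400))/(1+1/40) = 1907/2000 ≈ 0.953500

1 1 4961/5000
2 2 609/625
3 3 1907/2000
f(2y,3y) = ((609/625)/(1907/2000) − 1)/(1) = 209/9535 ≈ 2.1919%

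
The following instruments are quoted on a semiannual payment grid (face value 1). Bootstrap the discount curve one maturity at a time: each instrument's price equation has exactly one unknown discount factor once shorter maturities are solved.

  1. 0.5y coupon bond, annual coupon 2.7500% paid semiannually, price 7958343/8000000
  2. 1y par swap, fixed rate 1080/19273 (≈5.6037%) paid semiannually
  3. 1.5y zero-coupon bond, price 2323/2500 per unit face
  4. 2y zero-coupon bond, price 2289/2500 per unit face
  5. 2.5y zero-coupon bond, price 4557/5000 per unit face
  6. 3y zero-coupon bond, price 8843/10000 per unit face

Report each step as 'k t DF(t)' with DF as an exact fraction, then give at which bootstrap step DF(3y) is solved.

1 1/2 9813/10000
2 1 473/500
3 3/2 2323/2500
4 2 2289/2500
5 5/2 4557/5000
6 3 8843/10000
DF(3y) is solved at step 6

step 1 [0.5y] bond c/2=11/800: DF=(7958343/8000000 − 11/800·(0))/(1+11/800) = 9813/10000 ≈ 0.981300
step 2 [1y] swap r/2=540/19273: DF=(1 − 540/19273·(0.981300))/(1+540/19273) = 473/500 ≈ 0.946000
step 3 [1.5y] zero: DF = P = 2323/2500 ≈ 0.929200
step 4 [2y] zero: DF = P = 2289/2500 ≈ 0.915600
step 5 [2.5y] zero: DF = P = 4557/5000 ≈ 0.911400
step 6 [3y] zero: DF = P = 8843/10000 ≈ 0.884300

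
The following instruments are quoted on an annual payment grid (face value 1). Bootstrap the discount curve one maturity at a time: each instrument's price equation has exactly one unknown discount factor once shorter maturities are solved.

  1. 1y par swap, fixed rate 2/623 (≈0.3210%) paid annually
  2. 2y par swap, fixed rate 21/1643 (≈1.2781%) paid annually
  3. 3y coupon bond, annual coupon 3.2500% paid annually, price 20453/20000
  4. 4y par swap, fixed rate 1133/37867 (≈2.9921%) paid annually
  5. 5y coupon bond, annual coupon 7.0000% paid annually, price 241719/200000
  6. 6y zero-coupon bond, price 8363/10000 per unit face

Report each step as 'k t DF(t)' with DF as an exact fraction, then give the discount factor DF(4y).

1 1 623/625
2 2 2437/2500
3 3 2321/2500
4 4 8867/10000
5 5 4409/5000
6 6 8363/10000
DF(4y) = 8867/10000 ≈ 0.886700

step 1 [1y] swap r/1=2/623: DF=(1 − 2/623·(0))/(1+2/623) = 623/625 ≈ 0.996800
step 2 [2y] swap r/1=21/1643: DF=(1 − 21/1643·(0.996800))/(1+21/1643) = 2437/2500 ≈ 0.974800
step 3 [3y] bond c/1=13/400: DF=(20453/20000 − 13/400·(0.996800+0.974800))/(1+13/400) = 2321/2500 ≈ 0.928400
step 4 [4y] swap r/1=1133/37867: DF=(1 − 1133/37867·(0.996800+0.974800+0.928400))/(1+1133/37867) = 8867/10000 ≈ 0.886700
step 5 [5y] bond c/1=7/100: DF=(241719/200000 − 7/100·(0.996800+0.974800+0.928400+0.886700))/(1+7/100) = 4409/5000 ≈ 0.881800
step 6 [6y] zero: DF = P = 8363/10000 ≈ 0.836300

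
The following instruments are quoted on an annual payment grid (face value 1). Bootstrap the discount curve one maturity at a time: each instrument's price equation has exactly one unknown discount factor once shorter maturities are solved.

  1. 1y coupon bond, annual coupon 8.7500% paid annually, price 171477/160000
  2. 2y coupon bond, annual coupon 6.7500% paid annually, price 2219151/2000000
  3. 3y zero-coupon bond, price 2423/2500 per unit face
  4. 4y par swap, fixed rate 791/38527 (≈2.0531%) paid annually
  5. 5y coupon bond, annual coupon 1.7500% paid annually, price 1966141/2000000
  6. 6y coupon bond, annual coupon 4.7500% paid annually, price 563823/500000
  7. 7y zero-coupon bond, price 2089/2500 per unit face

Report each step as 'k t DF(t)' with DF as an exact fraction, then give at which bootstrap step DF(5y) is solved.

1 1 1971/2000
2 2 9771/10000
3 3 2423/2500
4 4 9209/10000
5 5 8999/10000
6 6 861/1000
7 7 2089/2500
DF(5y) is solved at step 5

step 1 [1y] bond c/1=7/80: DF=(171477/160000 − 7/80·(0))/(1+7/80) = 1971/2000 ≈ 0.985500
step 2 [2y] bond c/1=27/400: DF=(2219151/2000000 − 27/400·(0.985500))/(1+27/400) = 9771/10000 ≈ 0.977100
step 3 [3y] zero: DF = P = 2423/2500 ≈ 0.969200
step 4 [4y] swap r/1=791/38527: DF=(1 − 791/38527·(0.985500+0.977100+0.969200))/(1+791/38527) = 9209/10000 ≈ 0.920900
step 5 [5y] bond c/1=7/400: DF=(1966141/2000000 − 7/400·(0.985500+0.977100+0.969200+0.920900))/(1+7/400) = 8999/10000 ≈ 0.899900
step 6 [6y] bond c/1=19/400: DF=(563823/500000 − 19/400·(0.985500+0.977100+0.969200+0.920900+0.899900))/(1+19/400) = 861/1000 ≈ 0.861000
step 7 [7y] zero: DF = P = 2089/2500 ≈ 0.835600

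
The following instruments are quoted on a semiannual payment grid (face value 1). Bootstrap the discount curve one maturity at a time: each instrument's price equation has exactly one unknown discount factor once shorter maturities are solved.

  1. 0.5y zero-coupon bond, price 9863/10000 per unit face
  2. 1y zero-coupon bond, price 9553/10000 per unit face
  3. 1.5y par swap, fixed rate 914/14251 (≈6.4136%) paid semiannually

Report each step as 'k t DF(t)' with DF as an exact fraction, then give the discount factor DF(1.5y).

step 1 [0.5y] zero: DF = P = 9863/10000 ≈ 0.986300
step 2 [1y] zero: DF = P = 9553/10000 ≈ 0.955300
step 3 [1.5y] swap r/2=457/14251: DF=(1 − 457/14251·(0.986300+0.955300))/(1+457/14251) = 4543/5000 ≈ 0.908600

1 1/2 9863/10000
2 1 9553/10000
3 3/2 4543/5000
DF(1.5y) = 4543/5000 ≈ 0.908600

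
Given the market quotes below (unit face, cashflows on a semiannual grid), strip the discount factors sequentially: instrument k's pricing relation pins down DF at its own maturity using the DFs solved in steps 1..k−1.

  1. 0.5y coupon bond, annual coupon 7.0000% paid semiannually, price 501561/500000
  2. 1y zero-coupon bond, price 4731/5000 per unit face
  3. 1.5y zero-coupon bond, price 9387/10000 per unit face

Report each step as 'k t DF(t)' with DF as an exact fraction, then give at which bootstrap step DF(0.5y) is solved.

1 1/2 2423/2500
2 1 4731/5000
3 3/2 9387/10000
DF(0.5y) is solved at step 1

step 1 [0.5y] bond c/2=7/200: DF=(501561/500000 − 7/200·(0))/(1+7/200) = 2423/2500 ≈ 0.969200
step 2 [1y] zero: DF = P = 4731/5000 ≈ 0.946200
step 3 [1.5y] zero: DF = P = 9387/10000 ≈ 0.938700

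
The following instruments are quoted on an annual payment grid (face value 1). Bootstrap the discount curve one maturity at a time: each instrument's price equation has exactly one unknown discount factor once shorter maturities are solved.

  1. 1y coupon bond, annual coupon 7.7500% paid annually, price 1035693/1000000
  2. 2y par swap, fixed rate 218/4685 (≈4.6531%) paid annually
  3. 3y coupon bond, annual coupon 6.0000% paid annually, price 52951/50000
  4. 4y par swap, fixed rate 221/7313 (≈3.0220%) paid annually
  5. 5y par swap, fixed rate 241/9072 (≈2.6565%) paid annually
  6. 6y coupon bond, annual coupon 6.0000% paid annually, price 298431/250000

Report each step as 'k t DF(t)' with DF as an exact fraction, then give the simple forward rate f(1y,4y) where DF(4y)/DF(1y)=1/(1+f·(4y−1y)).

step 1 [1y] bond c/1=31/400: DF=(1035693/1000000 − 31/400·(0))/(1+31/400) = 2403/2500 ≈ 0.961200
step 2 [2y] swap r/1=218/4685: DF=(1 − 218/4685·(0.961200))/(1+218/4685) = 1141/1250 ≈ 0.912800
step 3 [3y] bond c/1=3/50: DF=(52951/50000 − 3/50·(0.961200+0.912800))/(1+3/50) = 893/1000 ≈ 0.893000
step 4 [4y] swap r/1=221/7313: DF=(1 − 221/7313·(0.961200+0.912800+0.893000))/(1+221/7313) = 1779/2000 ≈ 0.889500
step 5 [5y] swap r/1=241/9072: DF=(1 − 241/9072·(0.961200+0.912800+0.893000+0.889500))/(1+241/9072) = 1759/2000 ≈ 0.879500
step 6 [6y] bond c/1=3/50: DF=(298431/250000 − 3/50·(0.961200+0.912800+0.893000+0.889500+0.879500))/(1+3/50) = 4347/5000 ≈ 0.869400

1 1 2403/2500
2 2 1141/1250
3 3 893/1000
4 4 1779/2000
5 5 1759/2000
6 6 4347/5000
f(1y,4y) = ((2403/2500)/(1779/2000) − 1)/(3) = 239/8895 ≈ 2.6869%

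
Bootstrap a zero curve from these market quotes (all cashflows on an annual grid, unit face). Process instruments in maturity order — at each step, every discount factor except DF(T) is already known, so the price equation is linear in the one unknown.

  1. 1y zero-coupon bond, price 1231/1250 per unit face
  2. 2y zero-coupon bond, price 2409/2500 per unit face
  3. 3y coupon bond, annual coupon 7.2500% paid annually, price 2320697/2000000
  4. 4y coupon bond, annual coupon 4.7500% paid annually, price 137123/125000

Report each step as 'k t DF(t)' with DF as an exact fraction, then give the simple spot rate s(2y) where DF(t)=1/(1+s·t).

step 1 [1y] zero: DF = P = 1231/1250 ≈ 0.984800
step 2 [2y] zero: DF = P = 2409/2500 ≈ 0.963600
step 3 [3y] bond c/1=29/400: DF=(2320697/2000000 − 29/400·(0.984800+0.963600))/(1+29/400) = 4751/5000 ≈ 0.950200
step 4 [4y] bond c/1=19/400: DF=(137123/125000 − 19/400·(0.984800+0.963600+0.950200))/(1+19/400) = 4579/5000 ≈ 0.915800

1 1 1231/1250
2 2 2409/2500
3 3 4751/5000
4 4 4579/5000
s(2y) = (1/(2409/2500) − 1)/(2) = 91/4818 ≈ 1.8888%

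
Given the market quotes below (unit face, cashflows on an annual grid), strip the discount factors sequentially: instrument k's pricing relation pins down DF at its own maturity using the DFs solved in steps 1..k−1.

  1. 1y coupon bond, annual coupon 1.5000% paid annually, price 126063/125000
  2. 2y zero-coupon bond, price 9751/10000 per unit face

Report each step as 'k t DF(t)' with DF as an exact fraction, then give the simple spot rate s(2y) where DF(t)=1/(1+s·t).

1 1 621/625
2 2 9751/10000
s(2y) = (1/(9751/10000) − 1)/(2) = 249/19502 ≈ 1.2768%

step 1 [1y] bond c/1=3/200: DF=(126063/125000 − 3/200·(0))/(1+3/200) = 621/625 ≈ 0.993600
step 2 [2y] zero: DF = P = 9751/10000 ≈ 0.975100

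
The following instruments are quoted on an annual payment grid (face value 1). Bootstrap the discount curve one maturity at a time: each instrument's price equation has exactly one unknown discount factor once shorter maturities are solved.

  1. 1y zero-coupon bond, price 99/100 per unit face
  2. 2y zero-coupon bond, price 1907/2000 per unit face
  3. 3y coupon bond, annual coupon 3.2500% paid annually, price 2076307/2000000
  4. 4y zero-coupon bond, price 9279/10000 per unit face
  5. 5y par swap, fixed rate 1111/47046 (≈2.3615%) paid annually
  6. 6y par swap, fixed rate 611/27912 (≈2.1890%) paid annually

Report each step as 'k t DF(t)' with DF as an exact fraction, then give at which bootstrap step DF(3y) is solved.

1 1 99/100
2 2 1907/2000
3 3 9443/10000
4 4 9279/10000
5 5 8889/10000
6 6 4389/5000
DF(3y) is solved at step 3

step 1 [1y] zero: DF = P = 99/100 ≈ 0.990000
step 2 [2y] zero: DF = P = 1907/2000 ≈ 0.953500
step 3 [3y] bond c/1=13/400: DF=(2076307/2000000 − 13/400·(0.990000+0.953500))/(1+13/400) = 9443/10000 ≈ 0.944300
step 4 [4y] zero: DF = P = 9279/10000 ≈ 0.927900
step 5 [5y] swap r/1=1111/47046: DF=(1 − 1111/47046·(0.990000+0.953500+0.944300+0.927900))/(1+1111/47046) = 8889/10000 ≈ 0.888900
step 6 [6y] swap r/1=611/27912: DF=(1 − 611/27912·(0.990000+0.953500+0.944300+0.927900+0.888900))/(1+611/27912) = 4389/5000 ≈ 0.877800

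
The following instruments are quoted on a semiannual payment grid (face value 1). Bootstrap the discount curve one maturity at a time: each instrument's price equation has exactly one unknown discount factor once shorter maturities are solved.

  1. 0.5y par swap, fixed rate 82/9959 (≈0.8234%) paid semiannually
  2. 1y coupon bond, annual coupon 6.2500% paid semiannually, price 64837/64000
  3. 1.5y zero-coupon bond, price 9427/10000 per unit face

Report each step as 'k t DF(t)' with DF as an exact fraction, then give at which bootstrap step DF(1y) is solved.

step 1 [0.5y] swap r/2=41/9959: DF=(1 − 41/9959·(0))/(1+41/9959) = 9959/10000 ≈ 0.995900
step 2 [1y] bond c/2=1/32: DF=(64837/64000 − 1/32·(0.995900))/(1+1/32) = 4761/5000 ≈ 0.952200
step 3 [1.5y] zero: DF = P = 9427/10000 ≈ 0.942700

1 1/2 9959/10000
2 1 4761/5000
3 3/2 9427/10000
DF(1y) is solved at step 2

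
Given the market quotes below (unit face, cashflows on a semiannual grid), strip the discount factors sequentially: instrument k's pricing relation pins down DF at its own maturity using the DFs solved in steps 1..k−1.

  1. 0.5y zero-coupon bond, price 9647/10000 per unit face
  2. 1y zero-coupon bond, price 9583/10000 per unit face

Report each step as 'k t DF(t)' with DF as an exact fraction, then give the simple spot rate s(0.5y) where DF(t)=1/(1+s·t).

1 1/2 9647/10000
2 1 9583/10000
s(0.5y) = (1/(9647/10000) − 1)/(1/2) = 706/9647 ≈ 7.3183%

step 1 [0.5y] zero: DF = P = 9647/10000 ≈ 0.964700
step 2 [1y] zero: DF = P = 9583/10000 ≈ 0.958300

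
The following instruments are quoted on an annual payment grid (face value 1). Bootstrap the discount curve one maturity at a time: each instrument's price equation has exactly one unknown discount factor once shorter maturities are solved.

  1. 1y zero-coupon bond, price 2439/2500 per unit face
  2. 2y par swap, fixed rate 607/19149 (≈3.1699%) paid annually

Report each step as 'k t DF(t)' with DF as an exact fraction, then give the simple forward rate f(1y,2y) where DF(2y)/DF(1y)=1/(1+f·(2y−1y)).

step 1 [1y] zero: DF = P = 2439/2500 ≈ 0.975600
step 2 [2y] swap r/1=607/19149: DF=(1 − 607/19149·(0.975600))/(1+607/19149) = 9393/10000 ≈ 0.939300

1 1 2439/2500
2 2 9393/10000
f(1y,2y) = ((2439/2500)/(9393/10000) − 1)/(1) = 121/3131 ≈ 3.8646%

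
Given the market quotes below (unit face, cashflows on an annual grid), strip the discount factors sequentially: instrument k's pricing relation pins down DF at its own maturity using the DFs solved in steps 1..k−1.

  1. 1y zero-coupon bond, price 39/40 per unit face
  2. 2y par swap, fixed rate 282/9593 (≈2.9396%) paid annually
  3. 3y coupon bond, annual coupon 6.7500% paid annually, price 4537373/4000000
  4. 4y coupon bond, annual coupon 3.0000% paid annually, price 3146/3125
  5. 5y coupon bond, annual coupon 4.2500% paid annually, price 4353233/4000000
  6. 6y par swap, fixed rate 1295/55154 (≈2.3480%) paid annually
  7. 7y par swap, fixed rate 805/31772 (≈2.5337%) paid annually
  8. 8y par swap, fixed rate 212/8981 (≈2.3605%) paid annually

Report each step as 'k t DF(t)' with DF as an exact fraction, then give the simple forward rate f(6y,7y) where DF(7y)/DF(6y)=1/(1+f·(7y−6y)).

step 1 [1y] zero: DF = P = 39/40 ≈ 0.975000
step 2 [2y] swap r/1=282/9593: DF=(1 − 282/9593·(0.975000))/(1+282/9593) = 2359/2500 ≈ 0.943600
step 3 [3y] bond c/1=27/400: DF=(4537373/4000000 − 27/400·(0.975000+0.943600))/(1+27/400) = 9413/10000 ≈ 0.941300
step 4 [4y] bond c/1=3/100: DF=(3146/3125 − 3/100·(0.975000+0.943600+0.941300))/(1+3/100) = 8941/10000 ≈ 0.894100
step 5 [5y] bond c/1=17/400: DF=(4353233/4000000 − 17/400·(0.975000+0.943600+0.941300+0.894100))/(1+17/400) = 8909/10000 ≈ 0.890900
step 6 [6y] swap r/1=1295/55154: DF=(1 − 1295/55154·(0.975000+0.943600+0.941300+0.894100+0.890900))/(1+1295/55154) = 1741/2000 ≈ 0.870500
step 7 [7y] swap r/1=805/31772: DF=(1 − 805/31772·(0.975000+0.943600+0.941300+0.894100+0.890900+0.870500))/(1+805/31772) = 839/1000 ≈ 0.839000
step 8 [8y] swap r/1=212/8981: DF=(1 − 212/8981·(0.975000+0.943600+0.941300+0.894100+0.890900+0.870500+0.839000))/(1+212/8981) = 519/625 ≈ 0.830400

1 1 39/40
2 2 2359/2500
3 3 9413/10000
4 4 8941/10000
5 5 8909/10000
6 6 1741/2000
7 7 839/1000
8 8 519/625
f(6y,7y) = ((1741/2000)/(839/1000) − 1)/(1) = 63/1678 ≈ 3.7545%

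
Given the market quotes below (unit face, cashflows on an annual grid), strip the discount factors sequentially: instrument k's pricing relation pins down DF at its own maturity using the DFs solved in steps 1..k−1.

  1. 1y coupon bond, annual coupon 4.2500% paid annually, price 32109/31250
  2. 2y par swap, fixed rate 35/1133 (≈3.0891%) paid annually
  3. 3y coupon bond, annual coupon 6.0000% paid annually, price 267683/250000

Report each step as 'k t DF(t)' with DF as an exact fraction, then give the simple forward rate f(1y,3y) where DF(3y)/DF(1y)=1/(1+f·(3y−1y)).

step 1 [1y] bond c/1=17/400: DF=(32109/31250 − 17/400·(0))/(1+17/400) = 616/625 ≈ 0.985600
step 2 [2y] swap r/1=35/1133: DF=(1 − 35/1133·(0.985600))/(1+35/1133) = 1881/2000 ≈ 0.940500
step 3 [3y] bond c/1=3/50: DF=(267683/250000 − 3/50·(0.985600+0.940500))/(1+3/50) = 9011/10000 ≈ 0.901100

1 1 616/625
2 2 1881/2000
3 3 9011/10000
f(1y,3y) = ((616/625)/(9011/10000) − 1)/(2) = 845/18022 ≈ 4.6887%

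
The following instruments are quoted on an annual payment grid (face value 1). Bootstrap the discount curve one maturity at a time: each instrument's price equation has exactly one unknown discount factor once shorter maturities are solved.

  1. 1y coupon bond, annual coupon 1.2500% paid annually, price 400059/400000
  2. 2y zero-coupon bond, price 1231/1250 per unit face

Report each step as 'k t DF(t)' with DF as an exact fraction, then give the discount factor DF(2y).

1 1 4939/5000
2 2 1231/1250
DF(2y) = 1231/1250 ≈ 0.984800

step 1 [1y] bond c/1=1/80: DF=(400059/400000 − 1/80·(0))/(1+1/80) = 4939/5000 ≈ 0.987800
step 2 [2y] zero: DF = P = 1231/1250 ≈ 0.984800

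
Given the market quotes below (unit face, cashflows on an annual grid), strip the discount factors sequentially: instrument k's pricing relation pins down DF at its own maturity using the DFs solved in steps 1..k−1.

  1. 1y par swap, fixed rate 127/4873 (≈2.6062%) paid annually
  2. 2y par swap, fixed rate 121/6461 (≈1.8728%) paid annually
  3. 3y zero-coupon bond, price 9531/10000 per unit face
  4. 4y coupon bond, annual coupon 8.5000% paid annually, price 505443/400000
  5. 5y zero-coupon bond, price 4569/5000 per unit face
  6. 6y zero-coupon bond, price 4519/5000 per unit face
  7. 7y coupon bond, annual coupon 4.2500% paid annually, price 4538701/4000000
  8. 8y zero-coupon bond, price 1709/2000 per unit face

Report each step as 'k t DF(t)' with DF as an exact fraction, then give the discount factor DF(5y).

1 1 4873/5000
2 2 9637/10000
3 3 9531/10000
4 4 9381/10000
5 5 4569/5000
6 6 4519/5000
7 7 4291/5000
8 8 1709/2000
DF(5y) = 4569/5000 ≈ 0.913800

step 1 [1y] swap r/1=127/4873: DF=(1 − 127/4873·(0))/(1+127/4873) = 4873/5000 ≈ 0.974600
step 2 [2y] swap r/1=121/6461: DF=(1 − 121/6461·(0.974600))/(1+121/6461) = 9637/10000 ≈ 0.963700
step 3 [3y] zero: DF = P = 9531/10000 ≈ 0.953100
step 4 [4y] bond c/1=17/200: DF=(505443/400000 − 17/200·(0.974600+0.963700+0.953100))/(1+17/200) = 9381/10000 ≈ 0.938100
step 5 [5y] zero: DF = P = 4569/5000 ≈ 0.913800
step 6 [6y] zero: DF = P = 4519/5000 ≈ 0.903800
step 7 [7y] bond c/1=17/400: DF=(4538701/4000000 − 17/400·(0.974600+0.963700+0.953100+0.938100+0.913800+0.903800))/(1+17/400) = 4291/5000 ≈ 0.858200
step 8 [8y] zero: DF = P = 1709/2000 ≈ 0.854500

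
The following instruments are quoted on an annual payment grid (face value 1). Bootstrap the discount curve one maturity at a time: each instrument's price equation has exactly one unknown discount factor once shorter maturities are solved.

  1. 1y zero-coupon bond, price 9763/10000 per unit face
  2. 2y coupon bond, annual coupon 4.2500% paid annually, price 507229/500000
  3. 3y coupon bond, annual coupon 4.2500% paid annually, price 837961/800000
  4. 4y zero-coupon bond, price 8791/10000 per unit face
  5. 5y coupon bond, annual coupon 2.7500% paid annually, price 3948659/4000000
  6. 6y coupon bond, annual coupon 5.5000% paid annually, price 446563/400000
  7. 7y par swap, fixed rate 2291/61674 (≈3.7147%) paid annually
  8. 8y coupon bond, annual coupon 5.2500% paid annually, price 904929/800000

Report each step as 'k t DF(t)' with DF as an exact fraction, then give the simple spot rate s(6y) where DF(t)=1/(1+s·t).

1 1 9763/10000
2 2 9333/10000
3 3 9269/10000
4 4 8791/10000
5 5 8613/10000
6 6 2049/2500
7 7 7709/10000
8 8 7671/10000
s(6y) = (1/(2049/2500) − 1)/(6) = 451/12294 ≈ 3.6685%

step 1 [1y] zero: DF = P = 9763/10000 ≈ 0.976300
step 2 [2y] bond c/1=17/400: DF=(507229/500000 − 17/400·(0.976300))/(1+17/400) = 9333/10000 ≈ 0.933300
step 3 [3y] bond c/1=17/400: DF=(837961/800000 − 17/400·(0.976300+0.933300))/(1+17/400) = 9269/10000 ≈ 0.926900
step 4 [4y] zero: DF = P = 8791/10000 ≈ 0.879100
step 5 [5y] bond c/1=11/400: DF=(3948659/4000000 − 11/400·(0.976300+0.933300+0.926900+0.879100))/(1+11/400) = 8613/10000 ≈ 0.861300
step 6 [6y] bond c/1=11/200: DF=(446563/400000 − 11/200·(0.976300+0.933300+0.926900+0.879100+0.861300))/(1+11/200) = 2049/2500 ≈ 0.819600
step 7 [7y] swap r/1=2291/61674: DF=(1 − 2291/61674·(0.976300+0.933300+0.926900+0.879100+0.861300+0.819600))/(1+2291/61674) = 7709/10000 ≈ 0.770900
step 8 [8y] bond c/1=21/400: DF=(904929/800000 − 21/400·(0.976300+0.933300+0.926900+0.879100+0.861300+0.819600+0.770900))/(1+21/400) = 7671/10000 ≈ 0.767100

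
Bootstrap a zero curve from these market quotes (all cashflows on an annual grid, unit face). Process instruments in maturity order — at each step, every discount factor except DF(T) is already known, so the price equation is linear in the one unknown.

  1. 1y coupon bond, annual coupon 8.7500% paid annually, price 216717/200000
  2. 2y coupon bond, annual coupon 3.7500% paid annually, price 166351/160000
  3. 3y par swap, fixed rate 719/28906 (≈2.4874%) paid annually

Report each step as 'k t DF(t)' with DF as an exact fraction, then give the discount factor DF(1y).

step 1 [1y] bond c/1=7/80: DF=(216717/200000 − 7/80·(0))/(1+7/80) = 2491/2500 ≈ 0.996400
step 2 [2y] bond c/1=3/80: DF=(166351/160000 − 3/80·(0.996400))/(1+3/80) = 9661/10000 ≈ 0.966100
step 3 [3y] swap r/1=719/28906: DF=(1 − 719/28906·(0.996400+0.966100))/(1+719/28906) = 9281/10000 ≈ 0.928100

1 1 2491/2500
2 2 9661/10000
3 3 9281/10000
DF(1y) = 2491/2500 ≈ 0.996400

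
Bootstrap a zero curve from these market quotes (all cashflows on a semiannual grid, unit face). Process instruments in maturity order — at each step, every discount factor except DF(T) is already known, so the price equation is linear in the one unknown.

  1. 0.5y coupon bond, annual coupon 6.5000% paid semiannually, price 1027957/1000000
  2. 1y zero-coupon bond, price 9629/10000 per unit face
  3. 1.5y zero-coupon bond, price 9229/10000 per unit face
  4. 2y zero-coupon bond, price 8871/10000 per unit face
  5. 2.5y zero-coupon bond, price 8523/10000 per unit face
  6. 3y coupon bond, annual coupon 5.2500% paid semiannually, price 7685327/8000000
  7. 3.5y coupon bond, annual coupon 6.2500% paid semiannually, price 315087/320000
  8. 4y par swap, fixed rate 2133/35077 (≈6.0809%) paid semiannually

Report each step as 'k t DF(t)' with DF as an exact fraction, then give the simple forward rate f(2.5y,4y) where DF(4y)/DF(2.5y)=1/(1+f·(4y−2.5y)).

step 1 [0.5y] bond c/2=13/400: DF=(1027957/1000000 − 13/400·(0))/(1+13/400) = 2489/2500 ≈ 0.995600
step 2 [1y] zero: DF = P = 9629/10000 ≈ 0.962900
step 3 [1.5y] zero: DF = P = 9229/10000 ≈ 0.922900
step 4 [2y] zero: DF = P = 8871/10000 ≈ 0.887100
step 5 [2.5y] zero: DF = P = 8523/10000 ≈ 0.852300
step 6 [3y] bond c/2=21/800: DF=(7685327/8000000 − 21/800·(0.995600+0.962900+0.922900+0.887100+0.852300))/(1+21/800) = 8179/10000 ≈ 0.817900
step 7 [3.5y] bond c/2=1/32: DF=(315087/320000 − 1/32·(0.995600+0.962900+0.922900+0.887100+0.852300+0.817900))/(1+1/32) = 79/100 ≈ 0.790000
step 8 [4y] swap r/2=2133/70154: DF=(1 − 2133/70154·(0.995600+0.962900+0.922900+0.887100+0.852300+0.817900+0.790000))/(1+2133/70154) = 7867/10000 ≈ 0.786700

1 1/2 2489/2500
2 1 9629/10000
3 3/2 9229/10000
4 2 8871/10000
5 5/2 8523/10000
6 3 8179/10000
7 7/2 79/100
8 4 7867/10000
f(2.5y,4y) = ((8523/10000)/(7867/10000) − 1)/(3/2) = 1312/23601 ≈ 5.5591%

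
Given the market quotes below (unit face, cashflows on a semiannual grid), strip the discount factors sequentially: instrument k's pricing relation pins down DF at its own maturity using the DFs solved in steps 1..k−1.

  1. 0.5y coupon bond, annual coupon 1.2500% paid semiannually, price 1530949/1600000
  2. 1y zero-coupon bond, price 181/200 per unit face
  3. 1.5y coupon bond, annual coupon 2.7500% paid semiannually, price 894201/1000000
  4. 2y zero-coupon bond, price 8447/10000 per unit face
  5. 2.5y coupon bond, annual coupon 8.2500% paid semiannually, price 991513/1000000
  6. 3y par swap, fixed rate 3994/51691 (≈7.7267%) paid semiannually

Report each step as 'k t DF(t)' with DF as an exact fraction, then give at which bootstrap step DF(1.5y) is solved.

step 1 [0.5y] bond c/2=1/160: DF=(1530949/1600000 − 1/160·(0))/(1+1/160) = 9509/10000 ≈ 0.950900
step 2 [1y] zero: DF = P = 181/200 ≈ 0.905000
step 3 [1.5y] bond c/2=11/800: DF=(894201/1000000 − 11/800·(0.950900+0.905000))/(1+11/800) = 8569/10000 ≈ 0.856900
step 4 [2y] zero: DF = P = 8447/10000 ≈ 0.844700
step 5 [2.5y] bond c/2=33/800: DF=(991513/1000000 − 33/800·(0.950900+0.905000+0.856900+0.844700))/(1+33/800) = 8113/10000 ≈ 0.811300
step 6 [3y] swap r/2=1997/51691: DF=(1 − 1997/51691·(0.950900+0.905000+0.856900+0.844700+0.811300))/(1+1997/51691) = 8003/10000 ≈ 0.800300

1 1/2 9509/10000
2 1 181/200
3 3/2 8569/10000
4 2 8447/10000
5 5/2 8113/10000
6 3 8003/10000
DF(1.5y) is solved at step 3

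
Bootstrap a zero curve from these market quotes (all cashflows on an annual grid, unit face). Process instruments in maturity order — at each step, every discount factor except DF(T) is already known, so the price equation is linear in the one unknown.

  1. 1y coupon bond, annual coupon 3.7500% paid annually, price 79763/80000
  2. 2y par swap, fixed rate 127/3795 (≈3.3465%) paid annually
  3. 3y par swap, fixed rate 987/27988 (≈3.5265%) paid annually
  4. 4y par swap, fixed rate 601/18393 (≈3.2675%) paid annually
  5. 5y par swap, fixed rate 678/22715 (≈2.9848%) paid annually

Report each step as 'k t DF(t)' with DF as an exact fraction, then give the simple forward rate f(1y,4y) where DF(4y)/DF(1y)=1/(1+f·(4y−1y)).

step 1 [1y] bond c/1=3/80: DF=(79763/80000 − 3/80·(0))/(1+3/80) = 961/1000 ≈ 0.961000
step 2 [2y] swap r/1=127/3795: DF=(1 − 127/3795·(0.961000))/(1+127/3795) = 1873/2000 ≈ 0.936500
step 3 [3y] swap r/1=987/27988: DF=(1 − 987/27988·(0.961000+0.936500))/(1+987/27988) = 9013/10000 ≈ 0.901300
step 4 [4y] swap r/1=601/18393: DF=(1 − 601/18393·(0.961000+0.936500+0.901300))/(1+601/18393) = 4399/5000 ≈ 0.879800
step 5 [5y] swap r/1=678/22715: DF=(1 − 678/22715·(0.961000+0.936500+0.901300+0.879800))/(1+678/22715) = 2161/2500 ≈ 0.864400

1 1 961/1000
2 2 1873/2000
3 3 9013/10000
4 4 4399/5000
5 5 2161/2500
f(1y,4y) = ((961/1000)/(4399/5000) − 1)/(3) = 406/13197 ≈ 3.0765%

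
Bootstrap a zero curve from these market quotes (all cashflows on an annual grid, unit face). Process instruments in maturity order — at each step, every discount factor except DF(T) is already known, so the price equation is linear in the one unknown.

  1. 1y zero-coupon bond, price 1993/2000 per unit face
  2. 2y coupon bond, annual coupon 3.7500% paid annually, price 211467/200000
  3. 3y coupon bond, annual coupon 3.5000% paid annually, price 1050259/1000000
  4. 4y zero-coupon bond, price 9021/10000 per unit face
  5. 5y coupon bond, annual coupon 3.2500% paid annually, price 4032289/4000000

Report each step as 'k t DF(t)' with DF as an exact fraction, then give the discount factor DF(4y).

step 1 [1y] zero: DF = P = 1993/2000 ≈ 0.996500
step 2 [2y] bond c/1=3/80: DF=(211467/200000 − 3/80·(0.996500))/(1+3/80) = 9831/10000 ≈ 0.983100
step 3 [3y] bond c/1=7/200: DF=(1050259/1000000 − 7/200·(0.996500+0.983100))/(1+7/200) = 4739/5000 ≈ 0.947800
step 4 [4y] zero: DF = P = 9021/10000 ≈ 0.902100
step 5 [5y] bond c/1=13/400: DF=(4032289/4000000 − 13/400·(0.996500+0.983100+0.947800+0.902100))/(1+13/400) = 4279/5000 ≈ 0.855800

1 1 1993/2000
2 2 9831/10000
3 3 4739/5000
4 4 9021/10000
5 5 4279/5000
DF(4y) = 9021/10000 ≈ 0.902100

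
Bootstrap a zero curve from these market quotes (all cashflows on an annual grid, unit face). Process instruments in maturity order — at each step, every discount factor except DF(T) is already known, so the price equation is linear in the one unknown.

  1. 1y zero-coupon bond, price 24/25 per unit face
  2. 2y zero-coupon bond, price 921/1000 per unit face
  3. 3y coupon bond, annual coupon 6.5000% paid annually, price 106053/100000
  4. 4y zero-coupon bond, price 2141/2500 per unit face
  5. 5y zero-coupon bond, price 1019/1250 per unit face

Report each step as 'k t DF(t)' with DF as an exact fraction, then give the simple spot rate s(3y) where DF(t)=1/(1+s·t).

1 1 24/25
2 2 921/1000
3 3 881/1000
4 4 2141/2500
5 5 1019/1250
s(3y) = (1/(881/1000) − 1)/(3) = 119/2643 ≈ 4.5025%

step 1 [1y] zero: DF = P = 24/25 ≈ 0.960000
step 2 [2y] zero: DF = P = 921/1000 ≈ 0.921000
step 3 [3y] bond c/1=13/200: DF=(106053/100000 − 13/200·(0.960000+0.921000))/(1+13/200) = 881/1000 ≈ 0.881000
step 4 [4y] zero: DF = P = 2141/2500 ≈ 0.856400
step 5 [5y] zero: DF = P = 1019/1250 ≈ 0.815200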